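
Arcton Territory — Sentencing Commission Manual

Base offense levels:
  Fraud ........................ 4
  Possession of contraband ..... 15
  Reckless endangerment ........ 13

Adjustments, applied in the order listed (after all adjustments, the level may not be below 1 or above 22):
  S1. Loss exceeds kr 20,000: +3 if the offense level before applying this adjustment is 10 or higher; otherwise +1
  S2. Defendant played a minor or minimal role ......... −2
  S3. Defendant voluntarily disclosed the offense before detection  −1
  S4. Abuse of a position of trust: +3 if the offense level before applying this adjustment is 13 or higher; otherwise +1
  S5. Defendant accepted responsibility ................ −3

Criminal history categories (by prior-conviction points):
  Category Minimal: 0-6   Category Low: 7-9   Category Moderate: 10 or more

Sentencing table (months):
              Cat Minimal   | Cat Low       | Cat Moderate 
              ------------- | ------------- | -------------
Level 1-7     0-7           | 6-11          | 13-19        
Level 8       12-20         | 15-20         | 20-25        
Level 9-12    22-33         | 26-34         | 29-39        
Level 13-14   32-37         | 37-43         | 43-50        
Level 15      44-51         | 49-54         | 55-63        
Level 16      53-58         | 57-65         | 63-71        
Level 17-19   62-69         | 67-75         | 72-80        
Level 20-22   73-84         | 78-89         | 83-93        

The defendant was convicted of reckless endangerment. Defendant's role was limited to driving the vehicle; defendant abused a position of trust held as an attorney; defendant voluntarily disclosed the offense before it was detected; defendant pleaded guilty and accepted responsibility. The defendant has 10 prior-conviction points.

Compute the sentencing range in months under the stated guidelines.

20-25 months

Base offense level for reckless endangerment: 13.
S2 applies: 13 − 2 = 11.
S3 applies: 11 − 1 = 10.
S4 applies (level before this adjustment is 10 < 13, so +1): 10 + 1 = 11.
S5 applies: 11 − 3 = 8.
Final offense level: 8.
Criminal history: 10 prior points → Category Moderate (10+).
Level 8 falls in the 8 band.
Grid: Level 8 × Category Moderate = 20-25 months.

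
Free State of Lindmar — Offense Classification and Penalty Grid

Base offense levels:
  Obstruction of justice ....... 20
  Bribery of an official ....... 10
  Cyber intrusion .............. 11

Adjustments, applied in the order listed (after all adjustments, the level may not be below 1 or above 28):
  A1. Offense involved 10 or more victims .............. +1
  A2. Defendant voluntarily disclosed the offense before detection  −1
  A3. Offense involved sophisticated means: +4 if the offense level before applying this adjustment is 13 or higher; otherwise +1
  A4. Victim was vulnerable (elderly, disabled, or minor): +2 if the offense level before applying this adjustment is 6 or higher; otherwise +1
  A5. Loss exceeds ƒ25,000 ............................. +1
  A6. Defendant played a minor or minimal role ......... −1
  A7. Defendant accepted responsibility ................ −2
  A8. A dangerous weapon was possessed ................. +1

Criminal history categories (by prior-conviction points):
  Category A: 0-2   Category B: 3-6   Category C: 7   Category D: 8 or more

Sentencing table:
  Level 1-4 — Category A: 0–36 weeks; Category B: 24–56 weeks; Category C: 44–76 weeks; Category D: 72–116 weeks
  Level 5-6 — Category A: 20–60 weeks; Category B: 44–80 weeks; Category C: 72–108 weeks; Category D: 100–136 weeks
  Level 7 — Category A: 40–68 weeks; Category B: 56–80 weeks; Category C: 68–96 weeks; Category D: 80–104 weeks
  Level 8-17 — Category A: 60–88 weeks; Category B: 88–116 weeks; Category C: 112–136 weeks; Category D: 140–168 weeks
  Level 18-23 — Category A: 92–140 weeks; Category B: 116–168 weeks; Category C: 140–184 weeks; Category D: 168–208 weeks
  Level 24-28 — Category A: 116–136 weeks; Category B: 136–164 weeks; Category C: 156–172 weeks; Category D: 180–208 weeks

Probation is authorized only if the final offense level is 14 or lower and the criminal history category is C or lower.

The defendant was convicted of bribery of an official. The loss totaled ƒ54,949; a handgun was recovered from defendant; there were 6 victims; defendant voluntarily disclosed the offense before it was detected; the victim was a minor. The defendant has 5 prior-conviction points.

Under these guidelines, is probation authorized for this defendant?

Base offense level for bribery of an official: 10.
A1 does not apply.
A2 applies: 10 − 1 = 9.
A3 does not apply.
A4 applies (level before this adjustment is 9 ≥ 6, so +2): 9 + 2 = 11.
A5 applies: 11 + 1 = 12.
A6 does not apply.
A7 does not apply.
A8 applies: 12 + 1 = 13.
Final offense level: 13.
Criminal history: 5 prior points → Category B (3-6).
Level 13 falls in the 8-17 band.
Grid: Level 8-17 × Category B = 88-116 weeks.
Probation check: level 13 ≤ 14 and category B ≤ C → eligible.

Yes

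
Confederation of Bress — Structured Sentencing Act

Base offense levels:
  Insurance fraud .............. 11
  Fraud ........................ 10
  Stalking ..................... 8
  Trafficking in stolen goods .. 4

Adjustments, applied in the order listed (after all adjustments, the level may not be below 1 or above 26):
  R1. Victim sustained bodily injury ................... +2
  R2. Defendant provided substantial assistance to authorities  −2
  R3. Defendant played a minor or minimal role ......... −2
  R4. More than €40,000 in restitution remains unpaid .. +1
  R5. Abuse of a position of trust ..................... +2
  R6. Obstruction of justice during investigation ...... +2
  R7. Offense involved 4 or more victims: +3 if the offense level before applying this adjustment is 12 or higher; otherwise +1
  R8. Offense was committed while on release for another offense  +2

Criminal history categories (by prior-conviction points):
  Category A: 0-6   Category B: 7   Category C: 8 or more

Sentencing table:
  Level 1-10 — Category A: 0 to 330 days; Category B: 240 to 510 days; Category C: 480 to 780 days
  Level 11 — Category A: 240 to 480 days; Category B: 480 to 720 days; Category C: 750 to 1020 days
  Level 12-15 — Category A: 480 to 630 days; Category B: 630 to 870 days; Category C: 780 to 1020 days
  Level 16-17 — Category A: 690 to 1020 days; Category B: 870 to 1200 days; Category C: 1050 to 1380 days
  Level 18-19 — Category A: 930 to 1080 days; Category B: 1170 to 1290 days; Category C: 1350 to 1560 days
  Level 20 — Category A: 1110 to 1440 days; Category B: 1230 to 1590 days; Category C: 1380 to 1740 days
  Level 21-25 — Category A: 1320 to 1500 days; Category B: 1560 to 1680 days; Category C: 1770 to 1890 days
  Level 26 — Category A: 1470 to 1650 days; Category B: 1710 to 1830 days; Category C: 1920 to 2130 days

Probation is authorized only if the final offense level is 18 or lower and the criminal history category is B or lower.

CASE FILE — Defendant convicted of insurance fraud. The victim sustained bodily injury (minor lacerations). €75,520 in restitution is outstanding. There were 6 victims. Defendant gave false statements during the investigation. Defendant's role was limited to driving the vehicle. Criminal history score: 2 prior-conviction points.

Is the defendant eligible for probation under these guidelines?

Yes

Base offense level for insurance fraud: 11.
R1 applies: 11 + 2 = 13.
R2 does not apply.
R3 applies: 13 − 2 = 11.
R4 applies: 11 + 1 = 12.
R6 applies: 12 + 2 = 14.
R7 applies (level before this adjustment is 14 ≥ 12, so +3): 14 + 3 = 17.
R8 does not apply.
Final offense level: 17.
Criminal history: 2 prior points → Category A (0-6).
Level 17 falls in the 16-17 band.
Grid: Level 16-17 × Category A = 690-1020 days.
Probation check: level 17 ≤ 18 and category A ≤ B → eligible.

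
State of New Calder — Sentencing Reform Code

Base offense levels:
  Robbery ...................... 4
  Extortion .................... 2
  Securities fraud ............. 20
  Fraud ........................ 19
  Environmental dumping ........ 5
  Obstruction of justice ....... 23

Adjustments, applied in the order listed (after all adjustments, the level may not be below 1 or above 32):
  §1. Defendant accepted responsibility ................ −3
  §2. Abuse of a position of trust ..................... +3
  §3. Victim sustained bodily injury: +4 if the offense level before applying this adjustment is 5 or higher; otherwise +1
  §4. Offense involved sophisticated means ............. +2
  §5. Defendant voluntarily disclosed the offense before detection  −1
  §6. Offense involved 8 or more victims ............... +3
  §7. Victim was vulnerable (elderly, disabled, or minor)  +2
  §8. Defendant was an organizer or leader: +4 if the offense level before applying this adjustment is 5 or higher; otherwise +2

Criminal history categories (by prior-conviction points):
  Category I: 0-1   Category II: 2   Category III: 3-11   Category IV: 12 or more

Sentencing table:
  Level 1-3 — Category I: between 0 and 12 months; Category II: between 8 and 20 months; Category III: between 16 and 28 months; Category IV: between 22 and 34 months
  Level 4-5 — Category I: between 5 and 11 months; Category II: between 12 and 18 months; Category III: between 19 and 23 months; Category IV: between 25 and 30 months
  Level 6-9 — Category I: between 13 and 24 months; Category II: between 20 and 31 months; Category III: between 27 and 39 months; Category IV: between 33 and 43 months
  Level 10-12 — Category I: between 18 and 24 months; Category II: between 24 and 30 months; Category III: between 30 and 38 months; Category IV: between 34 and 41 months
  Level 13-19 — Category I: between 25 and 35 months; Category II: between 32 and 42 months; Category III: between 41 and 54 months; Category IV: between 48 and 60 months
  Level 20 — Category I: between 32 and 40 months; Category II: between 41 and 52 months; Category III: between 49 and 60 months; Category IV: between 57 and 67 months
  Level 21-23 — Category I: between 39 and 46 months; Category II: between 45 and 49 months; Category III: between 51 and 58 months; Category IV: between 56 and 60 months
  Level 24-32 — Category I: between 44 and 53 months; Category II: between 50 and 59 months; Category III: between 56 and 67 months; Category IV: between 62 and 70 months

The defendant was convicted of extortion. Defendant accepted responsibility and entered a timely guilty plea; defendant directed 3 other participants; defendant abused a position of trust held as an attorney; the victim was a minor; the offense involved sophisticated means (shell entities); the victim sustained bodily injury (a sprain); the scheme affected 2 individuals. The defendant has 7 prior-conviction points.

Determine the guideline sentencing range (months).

30-38 months

Base offense level for extortion: 2.
§1 applies: 2 − 3 = -1.
§2 applies: -1 + 3 = 2.
§3 applies (level before this adjustment is 2 < 5, so +1): 2 + 1 = 3.
§4 applies: 3 + 2 = 5.
§6 does not apply.
§7 applies: 5 + 2 = 7.
§8 applies (level before this adjustment is 7 ≥ 5, so +4): 7 + 4 = 11.
Final offense level: 11.
Criminal history: 7 prior points → Category III (3-11).
Level 11 falls in the 10-12 band.
Grid: Level 10-12 × Category III = 30-38 months.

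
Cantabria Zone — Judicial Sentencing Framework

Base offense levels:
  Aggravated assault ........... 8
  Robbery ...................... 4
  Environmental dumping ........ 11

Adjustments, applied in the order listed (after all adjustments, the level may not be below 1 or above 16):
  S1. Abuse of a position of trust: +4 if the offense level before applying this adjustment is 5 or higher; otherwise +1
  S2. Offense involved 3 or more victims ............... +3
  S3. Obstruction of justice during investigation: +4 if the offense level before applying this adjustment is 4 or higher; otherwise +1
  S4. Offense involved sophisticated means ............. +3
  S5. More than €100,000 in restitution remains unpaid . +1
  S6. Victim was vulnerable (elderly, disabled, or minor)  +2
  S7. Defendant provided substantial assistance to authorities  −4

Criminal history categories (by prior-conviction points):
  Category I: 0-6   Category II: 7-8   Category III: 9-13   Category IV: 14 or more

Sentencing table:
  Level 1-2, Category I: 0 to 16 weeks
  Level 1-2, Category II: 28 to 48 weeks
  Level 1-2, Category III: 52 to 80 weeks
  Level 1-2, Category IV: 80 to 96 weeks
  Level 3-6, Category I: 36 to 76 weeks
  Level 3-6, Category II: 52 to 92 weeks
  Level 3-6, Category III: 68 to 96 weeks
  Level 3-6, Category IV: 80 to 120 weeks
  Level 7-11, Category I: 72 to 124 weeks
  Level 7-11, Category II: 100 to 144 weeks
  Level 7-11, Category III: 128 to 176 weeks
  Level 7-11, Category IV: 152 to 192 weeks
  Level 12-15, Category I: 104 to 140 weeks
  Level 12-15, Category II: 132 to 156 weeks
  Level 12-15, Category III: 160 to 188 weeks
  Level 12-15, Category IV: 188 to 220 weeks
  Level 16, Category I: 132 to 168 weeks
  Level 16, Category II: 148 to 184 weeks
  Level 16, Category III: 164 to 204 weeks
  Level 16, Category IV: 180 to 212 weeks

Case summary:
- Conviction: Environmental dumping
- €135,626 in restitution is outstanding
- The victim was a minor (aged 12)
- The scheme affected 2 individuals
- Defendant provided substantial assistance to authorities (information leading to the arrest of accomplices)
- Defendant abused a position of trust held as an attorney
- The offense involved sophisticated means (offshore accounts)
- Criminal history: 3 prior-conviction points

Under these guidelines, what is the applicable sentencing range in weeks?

Base offense level for environmental dumping: 11.
S1 applies (level before this adjustment is 11 ≥ 5, so +4): 11 + 4 = 15.
S2 does not apply.
S4 applies: 15 + 3 = 18.
S5 applies: 18 + 1 = 19.
S6 applies: 19 + 2 = 21.
S7 applies: 21 − 4 = 17.
Level 17 exceeds the maximum of 16; capped at 16.
Final offense level: 16.
Criminal history: 3 prior points → Category I (0-6).
Level 16 falls in the 16 band.
Grid: Level 16 × Category I = 132-168 weeks.

132-168 weeks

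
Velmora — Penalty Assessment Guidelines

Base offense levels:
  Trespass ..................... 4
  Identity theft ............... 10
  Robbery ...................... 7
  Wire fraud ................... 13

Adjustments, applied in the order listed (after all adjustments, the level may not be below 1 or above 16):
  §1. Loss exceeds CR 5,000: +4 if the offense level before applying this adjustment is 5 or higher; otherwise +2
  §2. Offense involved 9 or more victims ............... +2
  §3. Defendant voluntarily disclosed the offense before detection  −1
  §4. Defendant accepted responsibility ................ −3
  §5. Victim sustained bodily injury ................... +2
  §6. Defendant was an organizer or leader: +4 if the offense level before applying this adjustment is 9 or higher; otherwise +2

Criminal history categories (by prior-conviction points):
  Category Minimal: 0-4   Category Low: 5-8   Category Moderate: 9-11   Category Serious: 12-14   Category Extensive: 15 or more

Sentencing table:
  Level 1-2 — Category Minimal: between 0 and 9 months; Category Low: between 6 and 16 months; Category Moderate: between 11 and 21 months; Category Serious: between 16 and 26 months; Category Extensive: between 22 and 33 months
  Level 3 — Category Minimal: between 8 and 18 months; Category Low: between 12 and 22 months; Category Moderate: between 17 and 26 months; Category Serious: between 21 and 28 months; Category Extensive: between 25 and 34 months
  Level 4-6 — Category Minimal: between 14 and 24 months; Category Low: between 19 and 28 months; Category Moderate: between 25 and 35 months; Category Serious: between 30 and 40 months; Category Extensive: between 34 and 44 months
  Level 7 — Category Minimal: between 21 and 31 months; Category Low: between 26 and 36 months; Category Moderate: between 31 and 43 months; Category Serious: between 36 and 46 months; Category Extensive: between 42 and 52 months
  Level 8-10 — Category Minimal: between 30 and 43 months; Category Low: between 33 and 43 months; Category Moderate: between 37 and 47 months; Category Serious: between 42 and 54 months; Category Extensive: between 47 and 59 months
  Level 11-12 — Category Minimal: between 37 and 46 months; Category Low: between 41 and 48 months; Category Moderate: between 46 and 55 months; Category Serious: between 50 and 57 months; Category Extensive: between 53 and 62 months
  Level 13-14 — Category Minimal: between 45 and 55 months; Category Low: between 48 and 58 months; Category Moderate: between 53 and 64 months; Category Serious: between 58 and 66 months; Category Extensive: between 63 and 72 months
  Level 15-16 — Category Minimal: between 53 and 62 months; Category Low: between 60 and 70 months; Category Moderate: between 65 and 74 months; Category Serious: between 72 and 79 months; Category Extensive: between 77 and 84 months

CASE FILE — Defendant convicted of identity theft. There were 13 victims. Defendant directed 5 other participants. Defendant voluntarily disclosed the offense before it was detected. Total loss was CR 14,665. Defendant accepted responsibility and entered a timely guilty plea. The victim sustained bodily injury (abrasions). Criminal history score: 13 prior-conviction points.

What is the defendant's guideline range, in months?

Base offense level for identity theft: 10.
§1 applies (level before this adjustment is 10 ≥ 5, so +4): 10 + 4 = 14.
§2 applies: 14 + 2 = 16.
§3 applies: 16 − 1 = 15.
§4 applies: 15 − 3 = 12.
§5 applies: 12 + 2 = 14.
§6 applies (level before this adjustment is 14 ≥ 9, so +4): 14 + 4 = 18.
Level 18 exceeds the maximum of 16; capped at 16.
Final offense level: 16.
Criminal history: 13 prior points → Category Serious (12-14).
Level 16 falls in the 15-16 band.
Grid: Level 15-16 × Category Serious = 72-79 months.

72-79 months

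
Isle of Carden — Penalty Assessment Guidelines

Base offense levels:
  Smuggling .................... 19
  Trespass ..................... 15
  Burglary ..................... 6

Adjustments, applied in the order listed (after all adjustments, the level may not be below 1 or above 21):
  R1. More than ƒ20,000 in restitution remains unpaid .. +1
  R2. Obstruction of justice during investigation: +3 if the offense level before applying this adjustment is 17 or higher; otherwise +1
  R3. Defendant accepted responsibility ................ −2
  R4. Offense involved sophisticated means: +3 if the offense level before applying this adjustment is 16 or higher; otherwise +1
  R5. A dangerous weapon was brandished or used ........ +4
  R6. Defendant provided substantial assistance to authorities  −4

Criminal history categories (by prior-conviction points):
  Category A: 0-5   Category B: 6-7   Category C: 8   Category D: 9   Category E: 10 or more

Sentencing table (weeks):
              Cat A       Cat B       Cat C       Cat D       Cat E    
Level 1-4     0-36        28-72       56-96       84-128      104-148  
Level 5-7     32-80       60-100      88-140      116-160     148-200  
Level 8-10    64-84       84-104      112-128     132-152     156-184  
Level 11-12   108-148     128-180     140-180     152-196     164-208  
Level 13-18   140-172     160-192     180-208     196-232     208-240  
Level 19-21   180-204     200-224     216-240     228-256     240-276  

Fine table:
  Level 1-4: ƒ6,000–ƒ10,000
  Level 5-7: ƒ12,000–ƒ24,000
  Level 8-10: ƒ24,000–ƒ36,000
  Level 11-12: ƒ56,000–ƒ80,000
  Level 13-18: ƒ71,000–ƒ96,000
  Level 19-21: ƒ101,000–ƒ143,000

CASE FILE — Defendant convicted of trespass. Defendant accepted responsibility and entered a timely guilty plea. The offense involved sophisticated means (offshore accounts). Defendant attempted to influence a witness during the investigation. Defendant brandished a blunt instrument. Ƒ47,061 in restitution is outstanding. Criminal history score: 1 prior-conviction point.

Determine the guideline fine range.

ƒ101,000–ƒ143,000

Base offense level for trespass: 15.
R1 applies: 15 + 1 = 16.
R2 applies (level before this adjustment is 16 < 17, so +1): 16 + 1 = 17.
R3 applies: 17 − 2 = 15.
R4 applies (level before this adjustment is 15 < 16, so +1): 15 + 1 = 16.
R5 applies: 16 + 4 = 20.
R6 does not apply.
Final offense level: 20.
Level 20 falls in the 19-21 band.
Fine table: Level 19-21 → ƒ101,000–ƒ143,000.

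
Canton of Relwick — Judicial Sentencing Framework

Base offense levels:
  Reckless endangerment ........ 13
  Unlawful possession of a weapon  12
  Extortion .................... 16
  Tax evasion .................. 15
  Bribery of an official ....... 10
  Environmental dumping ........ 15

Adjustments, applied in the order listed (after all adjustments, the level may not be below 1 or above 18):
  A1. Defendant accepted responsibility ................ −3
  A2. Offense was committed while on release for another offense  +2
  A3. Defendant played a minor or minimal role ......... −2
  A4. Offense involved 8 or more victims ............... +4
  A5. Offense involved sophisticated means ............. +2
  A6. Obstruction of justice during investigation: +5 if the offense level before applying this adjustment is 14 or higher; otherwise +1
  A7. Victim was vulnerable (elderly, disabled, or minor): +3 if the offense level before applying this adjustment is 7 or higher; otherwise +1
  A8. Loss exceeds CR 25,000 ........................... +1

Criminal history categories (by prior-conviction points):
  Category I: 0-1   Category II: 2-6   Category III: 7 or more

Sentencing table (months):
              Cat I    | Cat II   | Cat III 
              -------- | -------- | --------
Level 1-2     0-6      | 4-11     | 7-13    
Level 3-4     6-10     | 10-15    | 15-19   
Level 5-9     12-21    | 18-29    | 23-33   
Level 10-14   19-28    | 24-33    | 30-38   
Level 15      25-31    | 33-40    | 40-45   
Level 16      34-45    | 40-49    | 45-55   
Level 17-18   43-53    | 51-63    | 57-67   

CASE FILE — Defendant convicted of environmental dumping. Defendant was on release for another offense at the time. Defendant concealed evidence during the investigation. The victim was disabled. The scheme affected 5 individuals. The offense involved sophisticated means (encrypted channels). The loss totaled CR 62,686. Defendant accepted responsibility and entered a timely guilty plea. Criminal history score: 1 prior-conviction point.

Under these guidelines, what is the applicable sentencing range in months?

43-53 months

Base offense level for environmental dumping: 15.
A1 applies: 15 − 3 = 12.
A2 applies: 12 + 2 = 14.
A3 does not apply.
A4 does not apply.
A5 applies: 14 + 2 = 16.
A6 applies (level before this adjustment is 16 ≥ 14, so +5): 16 + 5 = 21.
A7 applies (level before this adjustment is 21 ≥ 7, so +3): 21 + 3 = 24.
A8 applies: 24 + 1 = 25.
Level 25 exceeds the maximum of 18; capped at 18.
Final offense level: 18.
Criminal history: 1 prior point → Category I (0-1).
Level 18 falls in the 17-18 band.
Grid: Level 17-18 × Category I = 43-53 months.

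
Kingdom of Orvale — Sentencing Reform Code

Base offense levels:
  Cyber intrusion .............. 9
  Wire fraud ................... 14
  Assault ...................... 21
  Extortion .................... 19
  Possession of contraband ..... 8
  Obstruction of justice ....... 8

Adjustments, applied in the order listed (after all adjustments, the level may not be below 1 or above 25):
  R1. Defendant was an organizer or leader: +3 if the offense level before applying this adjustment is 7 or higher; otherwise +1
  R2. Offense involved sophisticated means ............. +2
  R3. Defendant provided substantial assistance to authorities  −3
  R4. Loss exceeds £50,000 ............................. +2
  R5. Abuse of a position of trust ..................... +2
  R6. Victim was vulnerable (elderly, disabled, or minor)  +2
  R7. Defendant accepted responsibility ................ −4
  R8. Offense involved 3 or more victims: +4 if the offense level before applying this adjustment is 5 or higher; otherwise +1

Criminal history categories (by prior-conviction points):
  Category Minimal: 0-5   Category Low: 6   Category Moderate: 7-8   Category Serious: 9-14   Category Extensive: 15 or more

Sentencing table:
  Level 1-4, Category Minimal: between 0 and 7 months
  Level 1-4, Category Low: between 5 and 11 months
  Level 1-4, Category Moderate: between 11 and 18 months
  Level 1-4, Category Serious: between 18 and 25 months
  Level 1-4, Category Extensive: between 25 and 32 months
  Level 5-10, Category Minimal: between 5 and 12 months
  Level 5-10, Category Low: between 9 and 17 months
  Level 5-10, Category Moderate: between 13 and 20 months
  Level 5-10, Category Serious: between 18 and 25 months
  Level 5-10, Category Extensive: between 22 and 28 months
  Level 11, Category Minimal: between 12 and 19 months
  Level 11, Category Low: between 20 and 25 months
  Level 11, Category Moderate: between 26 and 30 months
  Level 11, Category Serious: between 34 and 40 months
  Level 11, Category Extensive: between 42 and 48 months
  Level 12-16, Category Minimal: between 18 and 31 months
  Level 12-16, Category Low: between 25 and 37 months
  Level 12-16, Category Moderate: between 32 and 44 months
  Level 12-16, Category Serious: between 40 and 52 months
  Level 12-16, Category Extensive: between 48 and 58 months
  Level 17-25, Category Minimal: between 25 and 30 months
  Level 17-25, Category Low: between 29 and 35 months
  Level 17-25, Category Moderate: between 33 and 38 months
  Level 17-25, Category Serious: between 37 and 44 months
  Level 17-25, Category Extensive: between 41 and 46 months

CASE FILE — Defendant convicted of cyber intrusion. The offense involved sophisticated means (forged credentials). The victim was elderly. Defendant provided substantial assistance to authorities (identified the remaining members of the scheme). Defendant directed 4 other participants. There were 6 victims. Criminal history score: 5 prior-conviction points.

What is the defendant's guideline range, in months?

25-30 months

Base offense level for cyber intrusion: 9.
R1 applies (level before this adjustment is 9 ≥ 7, so +3): 9 + 3 = 12.
R2 applies: 12 + 2 = 14.
R3 applies: 14 − 3 = 11.
R5 does not apply.
R6 applies: 11 + 2 = 13.
R8 applies (level before this adjustment is 13 ≥ 5, so +4): 13 + 4 = 17.
Final offense level: 17.
Criminal history: 5 prior points → Category Minimal (0-5).
Level 17 falls in the 17-25 band.
Grid: Level 17-25 × Category Minimal = 25-30 months.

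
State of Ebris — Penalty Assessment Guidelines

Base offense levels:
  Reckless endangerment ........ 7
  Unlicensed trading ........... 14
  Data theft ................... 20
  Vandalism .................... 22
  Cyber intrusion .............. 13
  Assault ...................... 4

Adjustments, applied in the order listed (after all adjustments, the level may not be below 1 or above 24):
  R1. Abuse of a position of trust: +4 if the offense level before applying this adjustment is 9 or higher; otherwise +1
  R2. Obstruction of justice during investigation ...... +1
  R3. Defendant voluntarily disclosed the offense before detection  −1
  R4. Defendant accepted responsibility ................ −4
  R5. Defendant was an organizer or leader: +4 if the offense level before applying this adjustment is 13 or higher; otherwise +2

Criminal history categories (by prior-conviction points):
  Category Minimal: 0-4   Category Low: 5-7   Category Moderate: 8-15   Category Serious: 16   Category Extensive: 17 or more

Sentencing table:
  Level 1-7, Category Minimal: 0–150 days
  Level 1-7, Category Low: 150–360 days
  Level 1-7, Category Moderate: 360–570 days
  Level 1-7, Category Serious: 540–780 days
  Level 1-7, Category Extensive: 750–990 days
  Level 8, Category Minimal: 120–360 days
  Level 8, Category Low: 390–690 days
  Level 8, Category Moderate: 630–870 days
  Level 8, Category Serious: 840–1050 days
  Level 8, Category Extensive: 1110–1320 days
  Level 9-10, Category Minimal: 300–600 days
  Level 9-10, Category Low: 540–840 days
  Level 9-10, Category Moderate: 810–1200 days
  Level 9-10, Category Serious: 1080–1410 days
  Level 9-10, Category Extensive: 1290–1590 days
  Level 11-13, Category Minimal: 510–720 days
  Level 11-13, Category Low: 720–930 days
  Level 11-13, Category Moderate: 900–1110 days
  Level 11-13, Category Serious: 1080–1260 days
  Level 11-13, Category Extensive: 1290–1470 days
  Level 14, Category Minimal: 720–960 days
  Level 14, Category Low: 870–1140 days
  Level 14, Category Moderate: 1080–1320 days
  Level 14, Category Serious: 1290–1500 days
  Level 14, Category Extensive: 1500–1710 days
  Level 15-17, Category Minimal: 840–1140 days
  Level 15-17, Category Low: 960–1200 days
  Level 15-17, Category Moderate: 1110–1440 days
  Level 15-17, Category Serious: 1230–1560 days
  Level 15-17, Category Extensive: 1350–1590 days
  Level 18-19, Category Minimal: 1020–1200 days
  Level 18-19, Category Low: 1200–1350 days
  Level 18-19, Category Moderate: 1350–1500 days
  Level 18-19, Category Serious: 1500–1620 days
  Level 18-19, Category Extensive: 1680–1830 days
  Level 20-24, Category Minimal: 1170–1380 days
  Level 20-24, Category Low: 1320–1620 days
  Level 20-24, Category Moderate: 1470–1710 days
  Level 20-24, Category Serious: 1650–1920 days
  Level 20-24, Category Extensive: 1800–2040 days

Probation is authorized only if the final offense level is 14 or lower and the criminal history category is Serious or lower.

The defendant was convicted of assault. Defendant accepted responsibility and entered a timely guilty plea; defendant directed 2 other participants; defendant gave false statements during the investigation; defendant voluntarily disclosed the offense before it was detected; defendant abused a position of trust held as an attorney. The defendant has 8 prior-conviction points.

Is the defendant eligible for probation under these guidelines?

Base offense level for assault: 4.
R1 applies (level before this adjustment is 4 < 9, so +1): 4 + 1 = 5.
R2 applies: 5 + 1 = 6.
R3 applies: 6 − 1 = 5.
R4 applies: 5 − 4 = 1.
R5 applies (level before this adjustment is 1 < 13, so +2): 1 + 2 = 3.
Final offense level: 3.
Criminal history: 8 prior points → Category Moderate (8-15).
Level 3 falls in the 1-7 band.
Grid: Level 1-7 × Category Moderate = 360-570 days.
Probation check: level 3 ≤ 14 and category Moderate ≤ Serious → eligible.

Yes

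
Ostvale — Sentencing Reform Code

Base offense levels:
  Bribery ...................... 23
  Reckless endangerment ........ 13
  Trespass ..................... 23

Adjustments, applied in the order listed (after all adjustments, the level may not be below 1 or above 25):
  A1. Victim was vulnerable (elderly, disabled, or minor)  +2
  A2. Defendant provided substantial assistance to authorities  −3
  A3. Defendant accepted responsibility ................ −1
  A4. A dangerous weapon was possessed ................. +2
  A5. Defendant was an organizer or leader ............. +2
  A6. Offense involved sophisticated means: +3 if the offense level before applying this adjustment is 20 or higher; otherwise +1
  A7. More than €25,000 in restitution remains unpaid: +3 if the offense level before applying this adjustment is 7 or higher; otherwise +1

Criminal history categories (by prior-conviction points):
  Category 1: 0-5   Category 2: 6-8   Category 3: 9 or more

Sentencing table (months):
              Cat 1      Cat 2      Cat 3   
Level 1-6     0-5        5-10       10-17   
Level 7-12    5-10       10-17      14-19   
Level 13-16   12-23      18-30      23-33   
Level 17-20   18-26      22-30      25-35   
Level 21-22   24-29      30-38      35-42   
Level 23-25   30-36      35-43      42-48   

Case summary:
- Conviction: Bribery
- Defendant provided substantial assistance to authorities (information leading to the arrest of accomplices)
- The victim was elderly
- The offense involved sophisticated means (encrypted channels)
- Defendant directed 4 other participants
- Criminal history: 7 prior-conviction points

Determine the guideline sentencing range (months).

35-43 months

Base offense level for bribery: 23.
A1 applies: 23 + 2 = 25.
A2 applies: 25 − 3 = 22.
A3 does not apply.
A4 does not apply.
A5 applies: 22 + 2 = 24.
A6 applies (level before this adjustment is 24 ≥ 20, so +3): 24 + 3 = 27.
A7 does not apply.
Level 27 exceeds the maximum of 25; capped at 25.
Final offense level: 25.
Criminal history: 7 prior points → Category 2 (6-8).
Level 25 falls in the 23-25 band.
Grid: Level 23-25 × Category 2 = 35-43 months.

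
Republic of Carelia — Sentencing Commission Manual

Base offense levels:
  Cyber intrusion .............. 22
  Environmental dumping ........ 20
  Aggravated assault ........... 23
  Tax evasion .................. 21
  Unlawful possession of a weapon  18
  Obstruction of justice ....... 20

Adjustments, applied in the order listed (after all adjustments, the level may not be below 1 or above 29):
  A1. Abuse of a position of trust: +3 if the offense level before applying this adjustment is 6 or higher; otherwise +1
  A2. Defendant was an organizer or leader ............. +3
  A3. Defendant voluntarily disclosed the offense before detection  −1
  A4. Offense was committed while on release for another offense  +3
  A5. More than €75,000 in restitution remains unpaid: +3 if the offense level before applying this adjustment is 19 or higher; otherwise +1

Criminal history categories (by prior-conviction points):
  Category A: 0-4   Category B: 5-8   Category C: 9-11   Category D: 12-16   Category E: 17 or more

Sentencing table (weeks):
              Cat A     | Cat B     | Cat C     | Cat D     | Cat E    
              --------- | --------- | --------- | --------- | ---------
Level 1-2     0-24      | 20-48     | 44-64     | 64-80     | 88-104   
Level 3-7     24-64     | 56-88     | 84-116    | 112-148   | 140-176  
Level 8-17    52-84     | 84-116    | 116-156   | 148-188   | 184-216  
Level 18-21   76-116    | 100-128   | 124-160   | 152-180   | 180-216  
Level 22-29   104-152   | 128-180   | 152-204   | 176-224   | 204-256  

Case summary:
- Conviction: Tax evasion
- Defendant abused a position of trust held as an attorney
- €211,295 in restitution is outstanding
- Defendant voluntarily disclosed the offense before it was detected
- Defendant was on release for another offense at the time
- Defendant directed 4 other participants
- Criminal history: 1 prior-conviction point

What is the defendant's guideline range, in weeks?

Base offense level for tax evasion: 21.
A1 applies (level before this adjustment is 21 ≥ 6, so +3): 21 + 3 = 24.
A2 applies: 24 + 3 = 27.
A3 applies: 27 − 1 = 26.
A4 applies: 26 + 3 = 29.
A5 applies (level before this adjustment is 29 ≥ 19, so +3): 29 + 3 = 32.
Level 32 exceeds the maximum of 29; capped at 29.
Final offense level: 29.
Criminal history: 1 prior point → Category A (0-4).
Level 29 falls in the 22-29 band.
Grid: Level 22-29 × Category A = 104-152 weeks.

104-152 weeks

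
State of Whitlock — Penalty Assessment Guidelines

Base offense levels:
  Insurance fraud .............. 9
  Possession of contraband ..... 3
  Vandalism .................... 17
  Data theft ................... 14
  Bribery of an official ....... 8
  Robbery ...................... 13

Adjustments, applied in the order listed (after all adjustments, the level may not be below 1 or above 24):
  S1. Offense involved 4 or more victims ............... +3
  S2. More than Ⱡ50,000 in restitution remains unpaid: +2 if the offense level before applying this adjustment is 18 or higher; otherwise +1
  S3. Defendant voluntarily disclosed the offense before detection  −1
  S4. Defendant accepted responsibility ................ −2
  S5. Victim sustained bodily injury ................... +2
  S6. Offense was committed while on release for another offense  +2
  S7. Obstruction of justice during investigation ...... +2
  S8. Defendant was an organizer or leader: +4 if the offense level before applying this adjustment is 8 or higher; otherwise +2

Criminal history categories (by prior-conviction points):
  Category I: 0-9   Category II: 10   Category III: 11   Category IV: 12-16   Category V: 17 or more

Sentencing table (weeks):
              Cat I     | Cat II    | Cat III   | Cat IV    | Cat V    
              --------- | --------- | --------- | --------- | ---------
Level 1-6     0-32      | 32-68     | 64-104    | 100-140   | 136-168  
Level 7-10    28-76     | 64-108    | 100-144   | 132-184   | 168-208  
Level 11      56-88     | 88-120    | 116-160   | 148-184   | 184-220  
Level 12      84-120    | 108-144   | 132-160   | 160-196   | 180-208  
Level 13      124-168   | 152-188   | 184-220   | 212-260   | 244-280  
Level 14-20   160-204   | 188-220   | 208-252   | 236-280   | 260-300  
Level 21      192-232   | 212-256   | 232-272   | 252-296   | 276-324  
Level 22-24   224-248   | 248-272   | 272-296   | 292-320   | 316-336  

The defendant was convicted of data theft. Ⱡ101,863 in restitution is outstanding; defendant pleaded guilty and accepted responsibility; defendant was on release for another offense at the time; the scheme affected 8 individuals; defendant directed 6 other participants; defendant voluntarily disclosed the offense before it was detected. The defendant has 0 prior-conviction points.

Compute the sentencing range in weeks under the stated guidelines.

192-232 weeks

Base offense level for data theft: 14.
S1 applies: 14 + 3 = 17.
S2 applies (level before this adjustment is 17 < 18, so +1): 17 + 1 = 18.
S3 applies: 18 − 1 = 17.
S4 applies: 17 − 2 = 15.
S6 applies: 15 + 2 = 17.
S8 applies (level before this adjustment is 17 ≥ 8, so +4): 17 + 4 = 21.
Final offense level: 21.
Criminal history: 0 prior points → Category I (0-9).
Level 21 falls in the 21 band.
Grid: Level 21 × Category I = 192-232 weeks.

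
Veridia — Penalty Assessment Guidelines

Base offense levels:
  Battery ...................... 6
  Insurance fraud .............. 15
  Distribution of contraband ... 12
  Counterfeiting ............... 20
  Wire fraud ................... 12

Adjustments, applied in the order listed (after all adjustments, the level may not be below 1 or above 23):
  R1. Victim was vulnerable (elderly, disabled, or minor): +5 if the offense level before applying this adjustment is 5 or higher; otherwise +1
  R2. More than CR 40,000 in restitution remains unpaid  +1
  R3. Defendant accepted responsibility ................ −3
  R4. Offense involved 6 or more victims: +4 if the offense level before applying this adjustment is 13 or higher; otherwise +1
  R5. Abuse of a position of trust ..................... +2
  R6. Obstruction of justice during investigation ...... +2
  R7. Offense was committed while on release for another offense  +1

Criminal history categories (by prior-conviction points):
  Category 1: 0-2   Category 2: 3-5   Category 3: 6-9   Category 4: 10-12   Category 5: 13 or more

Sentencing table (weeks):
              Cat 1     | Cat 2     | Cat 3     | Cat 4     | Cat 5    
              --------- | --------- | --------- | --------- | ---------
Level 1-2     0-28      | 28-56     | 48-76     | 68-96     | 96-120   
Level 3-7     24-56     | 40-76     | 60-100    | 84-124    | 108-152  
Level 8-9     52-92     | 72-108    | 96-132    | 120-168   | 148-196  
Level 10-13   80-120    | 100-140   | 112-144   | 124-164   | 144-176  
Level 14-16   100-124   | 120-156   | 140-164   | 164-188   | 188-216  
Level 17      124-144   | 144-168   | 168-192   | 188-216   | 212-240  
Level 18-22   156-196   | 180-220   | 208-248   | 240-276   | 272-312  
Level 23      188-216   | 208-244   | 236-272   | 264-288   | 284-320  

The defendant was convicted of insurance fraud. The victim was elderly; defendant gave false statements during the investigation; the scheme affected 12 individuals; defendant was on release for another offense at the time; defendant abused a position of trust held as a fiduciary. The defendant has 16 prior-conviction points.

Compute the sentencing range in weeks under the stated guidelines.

284-320 weeks

Base offense level for insurance fraud: 15.
R1 applies (level before this adjustment is 15 ≥ 5, so +5): 15 + 5 = 20.
R2 does not apply.
R4 applies (level before this adjustment is 20 ≥ 13, so +4): 20 + 4 = 24.
R5 applies: 24 + 2 = 26.
R6 applies: 26 + 2 = 28.
R7 applies: 28 + 1 = 29.
Level 29 exceeds the maximum of 23; capped at 23.
Final offense level: 23.
Criminal history: 16 prior points → Category 5 (13+).
Level 23 falls in the 23 band.
Grid: Level 23 × Category 5 = 284-320 weeks.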